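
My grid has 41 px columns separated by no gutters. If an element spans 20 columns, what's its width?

820 px

20-column span = 20·41 = 820 px.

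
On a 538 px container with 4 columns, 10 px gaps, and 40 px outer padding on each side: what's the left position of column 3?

274 px

Take off 80 px of margins, leaving 458 px.
4c + 3·10 = 458 → 4c = 428 → c = 107 px.
Before column 3: the margin + 2 columns + 2 gaps.
Offset = 40 + 2·(107 + 10) = 40 + 234 = 274 px.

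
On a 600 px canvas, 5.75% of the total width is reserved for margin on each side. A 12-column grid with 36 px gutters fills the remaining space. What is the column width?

11.25 px

600 × (1 − 2·5.75%) = 600 × 88.5% = 531 px for the columns.
12c + 11·36 = 531 → 12c = 135 → c = 11.25 px.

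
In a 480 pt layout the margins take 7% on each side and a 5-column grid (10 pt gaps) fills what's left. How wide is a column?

Each margin = 7% of 480 = 33.6 pt; content = 480 − 2·33.6 = 412.8 pt.
412.8 − 4·10 = 372.8; ÷5 gives c = 74.56 pt.

74.56 pt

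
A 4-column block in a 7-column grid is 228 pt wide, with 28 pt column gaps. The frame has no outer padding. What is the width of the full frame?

420 pt

Subtracting 3 column gaps of 28 leaves 144 for 4 columns, so c = 36 pt.
Total width: 7·36 + 6·28 = 420 pt.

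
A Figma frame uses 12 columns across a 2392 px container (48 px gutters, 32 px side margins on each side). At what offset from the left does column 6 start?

1022 px

Subtract both margins: 2392 − 2·32 = 2328 px.
12 columns + 11 gutters: 12c + 11·48 = 2328.
12c = 2328 − 528 = 1800, so c = 150 px.
Each column+gutter stride is 198 px; 5 of them past the 32 px margin is 32 + 990 = 1022 px.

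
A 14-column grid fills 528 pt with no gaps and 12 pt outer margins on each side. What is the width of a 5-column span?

180 pt

Inside the margins: 528 − 24 = 504 pt.
504 / 14 = 36 pt per column.
With no gaps, 5 columns span 5·36 = 180 pt.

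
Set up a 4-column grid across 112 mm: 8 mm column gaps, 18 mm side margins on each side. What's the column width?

13 mm

Inside the margins: 112 − 36 = 76 mm.
4c + 3·8 = 76 → 4c = 52 → c = 13 mm.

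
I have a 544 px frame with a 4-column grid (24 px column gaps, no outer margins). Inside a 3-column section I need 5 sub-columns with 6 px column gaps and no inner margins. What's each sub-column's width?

4 columns + 3 column gaps: 4c + 3·24 = 544.
4c = 544 − 72 = 472, so c = 118 px.
3-column span = 3·118 + 2·24 = 402 px.
5 columns + 4 column gaps: 5d + 4·6 = 402.
5d = 402 − 24 = 378, so d = 75.6 px.

75.6 px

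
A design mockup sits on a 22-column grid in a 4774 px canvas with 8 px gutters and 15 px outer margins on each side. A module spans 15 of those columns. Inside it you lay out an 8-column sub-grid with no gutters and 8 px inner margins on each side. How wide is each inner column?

402 px

Take off 30 px of margins, leaving 4744 px.
Subtracting 21 gutters of 8 leaves 4576 for 22 columns, so c = 208 px.
Span of 15: 15·208 + 14·8 = 3120 + 112 = 3232 px.
Inner content = 3232 − 2·8 = 3216 px.
3216 / 8 = 402 px per column.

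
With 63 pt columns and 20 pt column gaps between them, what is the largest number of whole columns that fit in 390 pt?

Each extra column adds 63 + 20 = 83 pt.
(390 + 20) / 83 = 4.94, so 4 columns fit.

4 columns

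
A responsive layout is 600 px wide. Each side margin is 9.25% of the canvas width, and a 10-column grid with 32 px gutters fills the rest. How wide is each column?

Each margin = 9.25% of 600 = 55.5 px; content = 600 − 2·55.5 = 489 px.
10c + 9·32 = 489 → 10c = 201 → c = 20.1 px.

20.1 px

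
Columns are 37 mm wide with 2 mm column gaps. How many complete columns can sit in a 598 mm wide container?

15 columns

k columns need k·37 + (k−1)·2 = k·39 − 2.
k·39 − 2 ≤ 598 → k ≤ 600 / 39 ≈ 15.38, so k = 15.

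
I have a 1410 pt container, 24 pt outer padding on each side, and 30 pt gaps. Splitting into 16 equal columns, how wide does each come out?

Content width = 1410 − 2·24 = 1362 pt.
16 columns + 15 gaps: 16c + 15·30 = 1362.
16c = 1362 − 450 = 912, so c = 57 pt.

57 pt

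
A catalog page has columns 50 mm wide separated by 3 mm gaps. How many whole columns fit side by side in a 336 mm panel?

6 columns

k columns need k·50 + (k−1)·3 = k·53 − 3.
k·53 − 3 ≤ 336 → k ≤ 339 / 53 ≈ 6.40, so k = 6.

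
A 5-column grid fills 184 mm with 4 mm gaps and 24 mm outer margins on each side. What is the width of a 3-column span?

Take off 48 mm of margins, leaving 136 mm.
136 − 4·4 = 120; ÷5 gives c = 24 mm.
Span of 3: 3·24 + 2·4 = 72 + 8 = 80 mm.

80 mm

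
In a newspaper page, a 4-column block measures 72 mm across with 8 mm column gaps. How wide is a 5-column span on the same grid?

72 − 3·8 = 48; ÷4 gives c = 12 mm.
5-column span = 5·12 + 4·8 = 92 mm.

92 mm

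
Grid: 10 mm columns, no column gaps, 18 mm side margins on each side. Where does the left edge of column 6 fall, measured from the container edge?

Column 6 starts at margin + 5·(column + gutter) = 18 + 5·10 = 68 mm.

68 mm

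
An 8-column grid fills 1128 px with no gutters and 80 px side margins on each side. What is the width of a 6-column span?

726 px

Content width = 1128 − 2·80 = 968 px.
With no gutters, each column is 968/8 = 121 px.
With no gutters, 6 columns span 6·121 = 726 px.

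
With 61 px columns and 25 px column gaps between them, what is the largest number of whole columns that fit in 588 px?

k columns need k·61 + (k−1)·25 = k·86 − 25.
k·86 − 25 ≤ 588 → k ≤ 613 / 86 ≈ 7.13, so k = 7.

7 columns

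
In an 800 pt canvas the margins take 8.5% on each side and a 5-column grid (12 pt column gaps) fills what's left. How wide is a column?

123.2 pt

Each margin = 8.5% of 800 = 68 pt; content = 800 − 2·68 = 664 pt.
5c + 4·12 = 664 → 5c = 616 → c = 123.2 pt.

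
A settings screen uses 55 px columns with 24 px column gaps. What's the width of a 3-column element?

213 px

Span of 3: 3·55 + 2·24 = 165 + 48 = 213 px.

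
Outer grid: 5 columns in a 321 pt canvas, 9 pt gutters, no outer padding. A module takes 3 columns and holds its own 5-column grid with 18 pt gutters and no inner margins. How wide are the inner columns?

23.4 pt

5c + 4·9 = 321 → 5c = 285 → c = 57 pt.
3 columns plus 2 gutters: 171 + 18 = 189 pt.
189 − 4·18 = 117; ÷5 gives d = 23.4 pt.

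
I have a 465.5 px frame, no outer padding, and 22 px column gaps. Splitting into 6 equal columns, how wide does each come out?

465.5 − 5·22 = 355.5; ÷6 gives c = 59.25 px.

59.25 px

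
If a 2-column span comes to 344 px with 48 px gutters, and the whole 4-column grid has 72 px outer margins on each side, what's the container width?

344 − 1·48 = 296; ÷2 gives c = 148 px.
Adding margins, columns and gutters: 144 + 592 + 144 = 880 px.

880 px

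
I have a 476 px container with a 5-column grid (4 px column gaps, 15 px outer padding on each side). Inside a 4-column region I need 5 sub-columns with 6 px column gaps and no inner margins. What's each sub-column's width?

66.4 px

Outer content = 476 − 2·15 = 446 px.
446 − 4·4 = 430; ÷5 gives c = 86 px.
4 columns plus 3 column gaps: 344 + 12 = 356 px.
5d + 4·6 = 356 → 5d = 332 → d = 66.4 px.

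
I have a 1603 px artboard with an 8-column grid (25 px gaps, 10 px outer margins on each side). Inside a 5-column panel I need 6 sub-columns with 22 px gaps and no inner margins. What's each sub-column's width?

145 px

Inside the margins: 1603 − 20 = 1583 px.
1583 − 7·25 = 1408; ÷8 gives c = 176 px.
5 columns plus 4 gaps: 880 + 100 = 980 px.
6 columns + 5 gaps: 6d + 5·22 = 980.
6d = 980 − 110 = 870, so d = 145 px.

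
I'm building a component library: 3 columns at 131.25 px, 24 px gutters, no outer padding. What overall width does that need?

Total width: 3·131.25 + 2·24 = 441.75 px.

441.75 px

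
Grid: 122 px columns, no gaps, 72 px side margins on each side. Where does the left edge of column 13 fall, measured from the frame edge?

1536 px

Before column 13: the margin + 12 columns + 12 gaps.
Offset = 72 + 12·(122 + 0) = 72 + 1464 = 1536 px.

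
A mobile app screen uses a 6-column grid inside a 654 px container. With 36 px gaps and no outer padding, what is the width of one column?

79 px

654 − 5·36 = 474; ÷6 gives c = 79 px.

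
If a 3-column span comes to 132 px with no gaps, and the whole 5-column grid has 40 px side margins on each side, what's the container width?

300 px

3c = 132 → c = 44 px.
Total width: 2·40 + 5·44 = 300 px.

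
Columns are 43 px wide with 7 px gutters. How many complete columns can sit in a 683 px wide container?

13 columns

k columns need k·43 + (k−1)·7 = k·50 − 7.
k·50 − 7 ≤ 683 → k ≤ 690 / 50 ≈ 13.80, so k = 13.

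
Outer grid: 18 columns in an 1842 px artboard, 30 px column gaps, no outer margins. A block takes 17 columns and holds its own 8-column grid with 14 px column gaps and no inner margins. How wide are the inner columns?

Subtracting 17 column gaps of 30 leaves 1332 for 18 columns, so c = 74 px.
Span of 17: 17·74 + 16·30 = 1258 + 480 = 1738 px.
8d + 7·14 = 1738 → 8d = 1640 → d = 205 px.

205 px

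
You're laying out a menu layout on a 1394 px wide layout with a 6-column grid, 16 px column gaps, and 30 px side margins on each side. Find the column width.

Subtract both margins: 1394 − 2·30 = 1334 px.
Subtracting 5 column gaps of 16 leaves 1254 for 6 columns, so c = 209 px.

209 px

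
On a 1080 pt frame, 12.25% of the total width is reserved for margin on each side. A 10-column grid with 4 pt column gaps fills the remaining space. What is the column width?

1080 × (1 − 2·12.25%) = 1080 × 75.5% = 815.4 pt for the columns.
10 columns + 9 column gaps: 10c + 9·4 = 815.4.
10c = 815.4 − 36 = 779.4, so c = 77.94 pt.

77.94 pt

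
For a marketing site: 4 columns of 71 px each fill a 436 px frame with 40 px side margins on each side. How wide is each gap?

Take off 80 px of margins, leaving 356 px.
Columns use 284 px, leaving 72 px across 3 gaps = 24 px each.

24 px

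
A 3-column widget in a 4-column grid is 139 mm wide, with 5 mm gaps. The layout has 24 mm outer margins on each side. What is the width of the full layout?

235 mm

Subtracting 2 gaps of 5 leaves 129 for 3 columns, so c = 43 mm.
Total width: 2·24 + 4·43 + 3·5 = 235 mm.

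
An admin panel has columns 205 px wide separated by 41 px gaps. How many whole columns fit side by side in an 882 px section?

3 columns

k columns need k·205 + (k−1)·41 = k·246 − 41.
k·246 − 41 ≤ 882 → k ≤ 923 / 246 ≈ 3.75, so k = 3.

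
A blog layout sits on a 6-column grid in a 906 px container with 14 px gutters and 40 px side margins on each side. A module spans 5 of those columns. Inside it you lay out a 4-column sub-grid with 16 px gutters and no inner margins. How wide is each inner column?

159.5 px

Inside the margins: 906 − 80 = 826 px.
6 columns + 5 gutters: 6c + 5·14 = 826.
6c = 826 − 70 = 756, so c = 126 px.
5-column span = 5·126 + 4·14 = 686 px.
686 − 3·16 = 638; ÷4 gives d = 159.5 px.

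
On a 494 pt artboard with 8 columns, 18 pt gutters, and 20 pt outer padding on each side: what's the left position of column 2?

Subtract both margins: 494 − 2·20 = 454 pt.
454 − 7·18 = 328; ÷8 gives c = 41 pt.
Each column+gutter stride is 59 pt; 1 of them past the 20 pt margin is 20 + 59 = 79 pt.

79 pt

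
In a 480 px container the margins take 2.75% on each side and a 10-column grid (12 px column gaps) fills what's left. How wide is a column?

Margins: 2.75% × 480 = 13.2 px each, so content = 480 − 26.4 = 453.6 px.
10 columns + 9 column gaps: 10c + 9·12 = 453.6.
10c = 453.6 − 108 = 345.6, so c = 34.56 px.

34.56 px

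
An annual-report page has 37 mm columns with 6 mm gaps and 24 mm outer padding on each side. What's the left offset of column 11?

454 mm

Each column+gutter stride is 43 mm; 10 of them past the 24 mm margin is 24 + 430 = 454 mm.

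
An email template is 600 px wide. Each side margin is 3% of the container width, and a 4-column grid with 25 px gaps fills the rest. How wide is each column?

122.25 px

Margins: 3% × 600 = 18 px each, so content = 600 − 36 = 564 px.
Subtracting 3 gaps of 25 leaves 489 for 4 columns, so c = 122.25 px.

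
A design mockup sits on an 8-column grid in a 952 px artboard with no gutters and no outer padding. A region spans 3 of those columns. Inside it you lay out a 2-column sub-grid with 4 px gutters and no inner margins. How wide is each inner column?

176.5 px

With no gutters, each column is 952/8 = 119 px.
3-column span = 3·119 = 357 px.
Subtracting 1 gutter of 4 leaves 353 for 2 columns, so d = 176.5 px.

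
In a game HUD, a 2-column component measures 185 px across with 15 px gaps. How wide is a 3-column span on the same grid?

2c + 1·15 = 185 → 2c = 170 → c = 85 px.
3 columns plus 2 gaps: 255 + 30 = 285 px.

285 px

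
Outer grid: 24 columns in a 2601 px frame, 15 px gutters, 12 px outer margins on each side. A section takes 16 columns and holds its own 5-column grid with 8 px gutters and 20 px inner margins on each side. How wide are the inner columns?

328.2 px

Outer content = 2601 − 2·12 = 2577 px.
Subtracting 23 gutters of 15 leaves 2232 for 24 columns, so c = 93 px.
16-column span = 16·93 + 15·15 = 1713 px.
Inner content = 1713 − 2·20 = 1673 px.
Subtracting 4 gutters of 8 leaves 1641 for 5 columns, so d = 328.2 px.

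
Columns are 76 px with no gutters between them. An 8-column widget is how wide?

With no gutters, 8 columns span 8·76 = 608 px.

608 px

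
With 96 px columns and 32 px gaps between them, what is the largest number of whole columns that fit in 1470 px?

11 columns

Each extra column adds 96 + 32 = 128 px.
(1470 + 32) / 128 = 11.73, so 11 columns fit.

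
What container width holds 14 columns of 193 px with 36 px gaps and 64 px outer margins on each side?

3298 px

Adding margins, columns and gutters: 128 + 2702 + 468 = 3298 px.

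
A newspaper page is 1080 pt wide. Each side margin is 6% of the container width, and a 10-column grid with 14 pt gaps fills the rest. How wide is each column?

82.44 pt

Each margin = 6% of 1080 = 64.8 pt; content = 1080 − 2·64.8 = 950.4 pt.
10c + 9·14 = 950.4 → 10c = 824.4 → c = 82.44 pt.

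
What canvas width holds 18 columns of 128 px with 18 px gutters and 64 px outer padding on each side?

2738 px

Total width: 2·64 + 18·128 + 17·18 = 2738 px.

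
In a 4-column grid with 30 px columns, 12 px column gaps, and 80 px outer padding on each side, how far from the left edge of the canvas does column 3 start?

Before column 3: the margin + 2 columns + 2 column gaps.
Offset = 80 + 2·(30 + 12) = 80 + 84 = 164 px.

164 px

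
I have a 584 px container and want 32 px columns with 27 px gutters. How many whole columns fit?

10 columns

k columns need k·32 + (k−1)·27 = k·59 − 27.
k·59 − 27 ≤ 584 → k ≤ 611 / 59 ≈ 10.36, so k = 10.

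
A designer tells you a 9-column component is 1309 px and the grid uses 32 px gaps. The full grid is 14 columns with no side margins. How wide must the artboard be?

Subtracting 8 gaps of 32 leaves 1053 for 9 columns, so c = 117 px.
Total width: 14·117 + 13·32 = 2054 px.

2054 px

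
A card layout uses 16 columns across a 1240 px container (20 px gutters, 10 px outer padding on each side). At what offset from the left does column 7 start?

475 px

Subtract both margins: 1240 − 2·10 = 1220 px.
16 columns + 15 gutters: 16c + 15·20 = 1220.
16c = 1220 − 300 = 920, so c = 57.5 px.
Before column 7: the margin + 6 columns + 6 gutters.
Offset = 10 + 6·(57.5 + 20) = 10 + 465 = 475 px.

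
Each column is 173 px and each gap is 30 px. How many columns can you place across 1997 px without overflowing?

k columns need k·173 + (k−1)·30 = k·203 − 30.
k·203 − 30 ≤ 1997 → k ≤ 2027 / 203 ≈ 9.99, so k = 9.

9 columns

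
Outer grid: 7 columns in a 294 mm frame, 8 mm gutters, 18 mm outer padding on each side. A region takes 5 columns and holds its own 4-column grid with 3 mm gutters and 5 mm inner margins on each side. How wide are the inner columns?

Inside the margins: 294 − 36 = 258 mm.
7 columns + 6 gutters: 7c + 6·8 = 258.
7c = 258 − 48 = 210, so c = 30 mm.
Span of 5: 5·30 + 4·8 = 150 + 32 = 182 mm.
Inner content = 182 − 2·5 = 172 mm.
4d + 3·3 = 172 → 4d = 163 → d = 40.75 mm.

40.75 mm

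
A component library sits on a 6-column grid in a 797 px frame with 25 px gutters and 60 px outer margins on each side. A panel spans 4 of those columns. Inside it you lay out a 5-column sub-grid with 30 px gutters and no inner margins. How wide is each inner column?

Take off 120 px of margins, leaving 677 px.
Subtracting 5 gutters of 25 leaves 552 for 6 columns, so c = 92 px.
4-column span = 4·92 + 3·25 = 443 px.
443 − 4·30 = 323; ÷5 gives d = 64.6 px.

64.6 px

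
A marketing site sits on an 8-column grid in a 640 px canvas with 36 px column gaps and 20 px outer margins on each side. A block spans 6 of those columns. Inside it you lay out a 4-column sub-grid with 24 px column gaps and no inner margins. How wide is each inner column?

92.25 px

Subtract both margins: 640 − 2·20 = 600 px.
8 columns + 7 column gaps: 8c + 7·36 = 600.
8c = 600 − 252 = 348, so c = 43.5 px.
Span of 6: 6·43.5 + 5·36 = 261 + 180 = 441 px.
4d + 3·24 = 441 → 4d = 369 → d = 92.25 px.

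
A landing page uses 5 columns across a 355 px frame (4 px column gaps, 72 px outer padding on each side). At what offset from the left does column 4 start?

Take off 144 px of margins, leaving 211 px.
211 − 4·4 = 195; ÷5 gives c = 39 px.
Each column+gutter stride is 43 px; 3 of them past the 72 px margin is 72 + 129 = 201 px.

201 px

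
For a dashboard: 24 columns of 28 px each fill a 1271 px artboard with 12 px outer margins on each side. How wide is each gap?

Take off 24 px of margins, leaving 1247 px.
24·28 + 23g = 1247 → 23g = 575 → g = 25 px.

25 px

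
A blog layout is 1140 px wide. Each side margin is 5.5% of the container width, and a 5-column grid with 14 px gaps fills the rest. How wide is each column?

Margins: 5.5% × 1140 = 62.7 px each, so content = 1140 − 125.4 = 1014.6 px.
Subtracting 4 gaps of 14 leaves 958.6 for 5 columns, so c = 191.72 px.

191.72 px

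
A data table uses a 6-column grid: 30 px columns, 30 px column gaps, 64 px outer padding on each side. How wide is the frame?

458 px

Frame = 2·64 + 6·30 + 5·30 = 128 + 180 + 150 = 458 px.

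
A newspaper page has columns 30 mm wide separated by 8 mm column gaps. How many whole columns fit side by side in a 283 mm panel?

7 columns

Each extra column adds 30 + 8 = 38 mm.
(283 + 8) / 38 = 7.66, so 7 columns fit.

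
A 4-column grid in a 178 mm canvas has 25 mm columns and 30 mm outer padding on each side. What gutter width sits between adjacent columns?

Inside the margins: 178 − 60 = 118 mm.
Columns use 100 mm, leaving 18 mm across 3 gutters = 6 mm each.

6 mm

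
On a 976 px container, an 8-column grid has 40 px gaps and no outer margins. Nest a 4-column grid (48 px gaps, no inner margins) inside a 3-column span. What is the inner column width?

49.25 px

976 − 7·40 = 696; ÷8 gives c = 87 px.
3-column span = 3·87 + 2·40 = 341 px.
4 columns + 3 gaps: 4d + 3·48 = 341.
4d = 341 − 144 = 197, so d = 49.25 px.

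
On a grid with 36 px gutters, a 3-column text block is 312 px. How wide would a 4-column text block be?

428 px

3 columns + 2 gutters: 3c + 2·36 = 312.
3c = 312 − 72 = 240, so c = 80 px.
4-column span = 4·80 + 3·36 = 428 px.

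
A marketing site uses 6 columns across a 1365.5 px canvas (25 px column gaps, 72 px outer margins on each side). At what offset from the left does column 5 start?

903 px

Take off 144 px of margins, leaving 1221.5 px.
Subtracting 5 column gaps of 25 leaves 1096.5 for 6 columns, so c = 182.75 px.
Column 5 starts at margin + 4·(column + gutter) = 72 + 4·207.75 = 903 px.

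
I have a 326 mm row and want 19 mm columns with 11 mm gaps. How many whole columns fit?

11 columns

k columns need k·19 + (k−1)·11 = k·30 − 11.
k·30 − 11 ≤ 326 → k ≤ 337 / 30 ≈ 11.23, so k = 11.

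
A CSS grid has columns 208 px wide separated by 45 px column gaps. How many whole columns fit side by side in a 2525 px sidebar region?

10 columns: 10·208 + 9·45 = 2485 px ≤ 2525.
11 columns: 2738 px > 2525. So 10.

10 columns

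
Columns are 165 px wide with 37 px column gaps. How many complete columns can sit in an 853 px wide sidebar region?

4 columns

Each extra column adds 165 + 37 = 202 px.
(853 + 37) / 202 = 4.41, so 4 columns fit.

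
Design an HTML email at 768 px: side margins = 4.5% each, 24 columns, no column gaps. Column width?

Each margin = 4.5% of 768 = 34.56 px; content = 768 − 2·34.56 = 698.88 px.
24c = 698.88 → c = 29.12 px.

29.12 px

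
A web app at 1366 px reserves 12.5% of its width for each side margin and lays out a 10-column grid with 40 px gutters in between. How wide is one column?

66.45 px

Margins: 12.5% × 1366 = 170.75 px each, so content = 1366 − 341.5 = 1024.5 px.
10c + 9·40 = 1024.5 → 10c = 664.5 → c = 66.45 px.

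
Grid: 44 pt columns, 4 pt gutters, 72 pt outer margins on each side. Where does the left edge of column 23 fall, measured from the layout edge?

1128 pt

Each column+gutter stride is 48 pt; 22 of them past the 72 pt margin is 72 + 1056 = 1128 pt.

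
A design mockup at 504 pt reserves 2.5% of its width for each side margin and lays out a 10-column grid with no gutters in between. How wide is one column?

504 × (1 − 2·2.5%) = 504 × 95% = 478.8 pt for the columns.
478.8 / 10 = 47.88 pt per column.

47.88 pt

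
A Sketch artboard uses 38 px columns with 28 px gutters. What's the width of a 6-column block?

368 px

6 columns plus 5 gutters: 228 + 140 = 368 px.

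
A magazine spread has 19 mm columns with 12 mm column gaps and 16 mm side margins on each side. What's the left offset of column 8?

Each column+gutter stride is 31 mm; 7 of them past the 16 mm margin is 16 + 217 = 233 mm.

233 mm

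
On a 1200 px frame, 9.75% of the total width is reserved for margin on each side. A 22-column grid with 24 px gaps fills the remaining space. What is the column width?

Margins: 9.75% × 1200 = 117 px each, so content = 1200 − 234 = 966 px.
966 − 21·24 = 462; ÷22 gives c = 21 px.

21 px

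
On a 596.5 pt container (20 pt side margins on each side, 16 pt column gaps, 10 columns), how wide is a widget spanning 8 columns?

Content width = 596.5 − 2·20 = 556.5 pt.
Subtracting 9 column gaps of 16 leaves 412.5 for 10 columns, so c = 41.25 pt.
8-column span = 8·41.25 + 7·16 = 442 pt.

442 pt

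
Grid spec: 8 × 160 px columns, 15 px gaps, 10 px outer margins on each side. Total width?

Frame = 2·10 + 8·160 + 7·15 = 20 + 1280 + 105 = 1405 px.

1405 px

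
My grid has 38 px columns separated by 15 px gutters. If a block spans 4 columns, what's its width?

4-column span = 4·38 + 3·15 = 197 px.

197 px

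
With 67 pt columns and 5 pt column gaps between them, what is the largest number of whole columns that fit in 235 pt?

3 columns

k columns need k·67 + (k−1)·5 = k·72 − 5.
k·72 − 5 ≤ 235 → k ≤ 240 / 72 ≈ 3.33, so k = 3.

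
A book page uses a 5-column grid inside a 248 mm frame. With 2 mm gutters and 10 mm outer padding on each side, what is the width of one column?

44 mm

Content width = 248 − 2·10 = 228 mm.
228 − 4·2 = 220; ÷5 gives c = 44 mm.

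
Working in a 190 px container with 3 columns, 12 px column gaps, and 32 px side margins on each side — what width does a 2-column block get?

80 px

Content width = 190 − 2·32 = 126 px.
126 − 2·12 = 102; ÷3 gives c = 34 px.
2-column span = 2·34 + 1·12 = 80 px.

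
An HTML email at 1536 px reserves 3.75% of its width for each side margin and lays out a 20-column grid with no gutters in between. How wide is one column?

71.04 px

1536 × (1 − 2·3.75%) = 1536 × 92.5% = 1420.8 px for the columns.
With no gutters, each column is 1420.8/20 = 71.04 px.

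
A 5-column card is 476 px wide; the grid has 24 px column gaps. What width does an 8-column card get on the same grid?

776 px

5c + 4·24 = 476 → 5c = 380 → c = 76 px.
8 columns plus 7 column gaps: 608 + 168 = 776 px.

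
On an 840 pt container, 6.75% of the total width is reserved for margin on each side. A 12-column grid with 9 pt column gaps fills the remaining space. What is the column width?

840 × (1 − 2·6.75%) = 840 × 86.5% = 726.6 pt for the columns.
Subtracting 11 column gaps of 9 leaves 627.6 for 12 columns, so c = 52.3 pt.

52.3 pt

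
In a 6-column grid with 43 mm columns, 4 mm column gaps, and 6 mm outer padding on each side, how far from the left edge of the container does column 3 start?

Column 3 starts at margin + 2·(column + gutter) = 6 + 2·47 = 100 mm.

100 mm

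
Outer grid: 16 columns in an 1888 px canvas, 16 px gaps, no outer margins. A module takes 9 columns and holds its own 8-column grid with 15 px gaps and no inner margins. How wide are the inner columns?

118.75 px

16c + 15·16 = 1888 → 16c = 1648 → c = 103 px.
Span of 9: 9·103 + 8·16 = 927 + 128 = 1055 px.
8d + 7·15 = 1055 → 8d = 950 → d = 118.75 px.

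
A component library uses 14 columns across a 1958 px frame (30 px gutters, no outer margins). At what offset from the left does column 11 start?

1420 px

14c + 13·30 = 1958 → 14c = 1568 → c = 112 px.
No margin, so column 11 starts at 10·(column + gutter) = 10·142 = 1420 px.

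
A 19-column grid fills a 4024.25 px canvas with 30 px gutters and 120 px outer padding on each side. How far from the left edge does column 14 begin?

Inside the margins: 4024.25 − 240 = 3784.25 px.
3784.25 − 18·30 = 3244.25; ÷19 gives c = 170.75 px.
Before column 14: the margin + 13 columns + 13 gutters.
Offset = 120 + 13·(170.75 + 30) = 120 + 2609.75 = 2729.75 px.

2729.75 px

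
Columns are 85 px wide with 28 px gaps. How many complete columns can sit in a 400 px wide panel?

3 columns: 3·85 + 2·28 = 311 px ≤ 400.
4 columns: 424 px > 400. So 3.

3 columns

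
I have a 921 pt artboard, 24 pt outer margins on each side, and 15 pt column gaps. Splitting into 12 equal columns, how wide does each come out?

59 pt

Inside the margins: 921 − 48 = 873 pt.
12c + 11·15 = 873 → 12c = 708 → c = 59 pt.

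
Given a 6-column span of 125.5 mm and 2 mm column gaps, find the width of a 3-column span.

6 columns + 5 column gaps: 6c + 5·2 = 125.5.
6c = 125.5 − 10 = 115.5, so c = 19.25 mm.
3 columns plus 2 column gaps: 57.75 + 4 = 61.75 mm.

61.75 mm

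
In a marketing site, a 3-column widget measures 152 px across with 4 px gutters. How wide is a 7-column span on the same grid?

152 − 2·4 = 144; ÷3 gives c = 48 px.
7 columns plus 6 gutters: 336 + 24 = 360 px.

360 px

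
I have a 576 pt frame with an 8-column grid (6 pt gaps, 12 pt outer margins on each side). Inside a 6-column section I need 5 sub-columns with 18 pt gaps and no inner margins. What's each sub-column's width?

Subtract both margins: 576 − 2·12 = 552 pt.
Subtracting 7 gaps of 6 leaves 510 for 8 columns, so c = 63.75 pt.
6 columns plus 5 gaps: 382.5 + 30 = 412.5 pt.
5d + 4·18 = 412.5 → 5d = 340.5 → d = 68.1 pt.

68.1 pt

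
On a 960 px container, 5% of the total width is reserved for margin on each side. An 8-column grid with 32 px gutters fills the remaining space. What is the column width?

Each margin = 5% of 960 = 48 px; content = 960 − 2·48 = 864 px.
8 columns + 7 gutters: 8c + 7·32 = 864.
8c = 864 − 224 = 640, so c = 80 px.

80 px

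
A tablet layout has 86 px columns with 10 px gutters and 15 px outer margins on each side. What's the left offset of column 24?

2223 px

Before column 24: the margin + 23 columns + 23 gutters.
Offset = 15 + 23·(86 + 10) = 15 + 2208 = 2223 px.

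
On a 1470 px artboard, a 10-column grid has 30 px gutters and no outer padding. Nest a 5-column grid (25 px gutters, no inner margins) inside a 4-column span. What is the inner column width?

94 px

Subtracting 9 gutters of 30 leaves 1200 for 10 columns, so c = 120 px.
Span of 4: 4·120 + 3·30 = 480 + 90 = 570 px.
5d + 4·25 = 570 → 5d = 470 → d = 94 px.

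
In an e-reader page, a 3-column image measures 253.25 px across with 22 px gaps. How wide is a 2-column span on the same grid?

161.5 px

253.25 − 2·22 = 209.25; ÷3 gives c = 69.75 px.
2-column span = 2·69.75 + 1·22 = 161.5 px.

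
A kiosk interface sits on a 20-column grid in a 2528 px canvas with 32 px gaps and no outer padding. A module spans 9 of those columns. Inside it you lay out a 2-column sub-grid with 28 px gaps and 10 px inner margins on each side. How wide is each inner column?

20c + 19·32 = 2528 → 20c = 1920 → c = 96 px.
9-column span = 9·96 + 8·32 = 1120 px.
Inner content = 1120 − 2·10 = 1100 px.
Subtracting 1 gap of 28 leaves 1072 for 2 columns, so d = 536 px.

536 px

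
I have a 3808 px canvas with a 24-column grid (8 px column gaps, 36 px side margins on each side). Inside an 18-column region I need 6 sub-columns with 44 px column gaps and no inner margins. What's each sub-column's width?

430 px

Outer content = 3808 − 2·36 = 3736 px.
Subtracting 23 column gaps of 8 leaves 3552 for 24 columns, so c = 148 px.
18-column span = 18·148 + 17·8 = 2800 px.
6d + 5·44 = 2800 → 6d = 2580 → d = 430 px.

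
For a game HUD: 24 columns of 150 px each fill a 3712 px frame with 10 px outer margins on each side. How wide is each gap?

Take off 20 px of margins, leaving 3692 px.
Columns use 3600 px, leaving 92 px across 23 gaps = 4 px each.

4 px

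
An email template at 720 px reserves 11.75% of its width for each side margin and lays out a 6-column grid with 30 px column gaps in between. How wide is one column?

Each margin = 11.75% of 720 = 84.6 px; content = 720 − 2·84.6 = 550.8 px.
Subtracting 5 column gaps of 30 leaves 400.8 for 6 columns, so c = 66.8 px.

66.8 px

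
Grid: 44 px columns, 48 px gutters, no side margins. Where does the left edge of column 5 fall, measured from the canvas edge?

Before column 5: 4 columns + 4 gutters.
Offset = 4·(44 + 48) = 4·92 = 368 px.

368 px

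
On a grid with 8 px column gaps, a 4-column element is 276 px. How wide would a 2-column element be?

134 px

Subtracting 3 column gaps of 8 leaves 252 for 4 columns, so c = 63 px.
2 columns plus 1 column gap: 126 + 8 = 134 px.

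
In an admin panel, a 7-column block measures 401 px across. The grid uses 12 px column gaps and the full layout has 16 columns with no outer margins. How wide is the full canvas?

7c + 6·12 = 401 → 7c = 329 → c = 47 px.
Canvas = 16·47 + 15·12 = 752 + 180 = 932 px.

932 px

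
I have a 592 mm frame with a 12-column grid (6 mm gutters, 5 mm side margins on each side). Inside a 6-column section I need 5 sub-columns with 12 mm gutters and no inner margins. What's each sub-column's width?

Subtract both margins: 592 − 2·5 = 582 mm.
12 columns + 11 gutters: 12c + 11·6 = 582.
12c = 582 − 66 = 516, so c = 43 mm.
Span of 6: 6·43 + 5·6 = 258 + 30 = 288 mm.
Subtracting 4 gutters of 12 leaves 240 for 5 columns, so d = 48 mm.

48 mm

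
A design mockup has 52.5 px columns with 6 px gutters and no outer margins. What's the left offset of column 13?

Before column 13: 12 columns + 12 gutters.
Offset = 12·(52.5 + 6) = 12·58.5 = 702 px.

702 px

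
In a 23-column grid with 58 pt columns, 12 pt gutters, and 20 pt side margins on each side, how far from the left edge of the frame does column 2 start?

90 pt

Column 2 starts at margin + 1·(column + gutter) = 20 + 1·70 = 90 pt.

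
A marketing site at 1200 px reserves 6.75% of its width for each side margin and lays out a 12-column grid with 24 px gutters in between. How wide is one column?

64.5 px

Each margin = 6.75% of 1200 = 81 px; content = 1200 − 2·81 = 1038 px.
12 columns + 11 gutters: 12c + 11·24 = 1038.
12c = 1038 − 264 = 774, so c = 64.5 px.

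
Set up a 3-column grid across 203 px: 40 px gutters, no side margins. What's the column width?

41 px

3 columns + 2 gutters: 3c + 2·40 = 203.
3c = 203 − 80 = 123, so c = 41 px.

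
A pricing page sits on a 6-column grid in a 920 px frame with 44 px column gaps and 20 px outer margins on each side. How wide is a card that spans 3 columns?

Content width = 920 − 2·20 = 880 px.
6 columns + 5 column gaps: 6c + 5·44 = 880.
6c = 880 − 220 = 660, so c = 110 px.
3-column span = 3·110 + 2·44 = 418 px.

418 px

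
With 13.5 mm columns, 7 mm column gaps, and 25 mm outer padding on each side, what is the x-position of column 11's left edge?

230 mm

Each column+gutter stride is 20.5 mm; 10 of them past the 25 mm margin is 25 + 205 = 230 mm.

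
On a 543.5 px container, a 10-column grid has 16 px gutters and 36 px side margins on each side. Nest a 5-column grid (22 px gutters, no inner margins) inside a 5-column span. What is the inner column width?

27.95 px

Subtract both margins: 543.5 − 2·36 = 471.5 px.
471.5 − 9·16 = 327.5; ÷10 gives c = 32.75 px.
5-column span = 5·32.75 + 4·16 = 227.75 px.
227.75 − 4·22 = 139.75; ÷5 gives d = 27.95 px.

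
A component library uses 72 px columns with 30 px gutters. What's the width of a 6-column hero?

6 columns plus 5 gutters: 432 + 150 = 582 px.

582 px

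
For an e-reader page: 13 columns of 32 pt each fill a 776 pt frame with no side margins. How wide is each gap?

30 pt

13 columns take 13·32 = 416 pt; remaining 360 splits into 12 gaps.
g = 360 / 12 = 30 pt.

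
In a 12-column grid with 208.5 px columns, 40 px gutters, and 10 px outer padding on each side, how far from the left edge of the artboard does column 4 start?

755.5 px

Before column 4: the margin + 3 columns + 3 gutters.
Offset = 10 + 3·(208.5 + 40) = 10 + 745.5 = 755.5 px.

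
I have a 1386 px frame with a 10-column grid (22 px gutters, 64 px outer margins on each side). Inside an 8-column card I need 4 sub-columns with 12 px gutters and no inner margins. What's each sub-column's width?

Outer content = 1386 − 2·64 = 1258 px.
Subtracting 9 gutters of 22 leaves 1060 for 10 columns, so c = 106 px.
8 columns plus 7 gutters: 848 + 154 = 1002 px.
4 columns + 3 gutters: 4d + 3·12 = 1002.
4d = 1002 − 36 = 966, so d = 241.5 px.

241.5 px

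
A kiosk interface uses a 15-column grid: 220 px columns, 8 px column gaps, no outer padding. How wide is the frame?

3412 px

Frame = 15·220 + 14·8 = 3300 + 112 = 3412 px.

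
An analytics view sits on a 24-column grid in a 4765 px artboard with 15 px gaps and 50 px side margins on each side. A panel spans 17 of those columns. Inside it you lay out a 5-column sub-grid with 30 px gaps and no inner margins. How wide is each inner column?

636 px

Outer content = 4765 − 2·50 = 4665 px.
24 columns + 23 gaps: 24c + 23·15 = 4665.
24c = 4665 − 345 = 4320, so c = 180 px.
17-column span = 17·180 + 16·15 = 3300 px.
Subtracting 4 gaps of 30 leaves 3180 for 5 columns, so d = 636 px.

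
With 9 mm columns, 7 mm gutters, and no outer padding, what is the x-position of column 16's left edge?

Each column+gutter stride is 16 mm; with no margin, 15 of them is 240 mm.

240 mm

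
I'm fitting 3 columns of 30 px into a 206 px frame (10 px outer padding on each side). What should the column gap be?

48 px

Content width = 206 − 2·10 = 186 px.
3·30 + 2g = 186 → 2g = 96 → g = 48 px.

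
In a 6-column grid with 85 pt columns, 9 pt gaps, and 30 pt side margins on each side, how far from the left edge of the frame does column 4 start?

Each column+gutter stride is 94 pt; 3 of them past the 30 pt margin is 30 + 282 = 312 pt.

312 pt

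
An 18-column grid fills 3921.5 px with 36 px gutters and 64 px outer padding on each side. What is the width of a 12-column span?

Content width = 3921.5 − 2·64 = 3793.5 px.
Subtracting 17 gutters of 36 leaves 3181.5 for 18 columns, so c = 176.75 px.
12 columns plus 11 gutters: 2121 + 396 = 2517 px.

2517 px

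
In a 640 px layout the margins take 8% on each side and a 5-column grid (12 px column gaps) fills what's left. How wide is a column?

640 × (1 − 2·8%) = 640 × 84% = 537.6 px for the columns.
537.6 − 4·12 = 489.6; ÷5 gives c = 97.92 px.

97.92 px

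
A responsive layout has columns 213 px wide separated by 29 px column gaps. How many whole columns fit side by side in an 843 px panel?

3 columns

3 columns: 3·213 + 2·29 = 697 px ≤ 843.
4 columns: 939 px > 843. So 3.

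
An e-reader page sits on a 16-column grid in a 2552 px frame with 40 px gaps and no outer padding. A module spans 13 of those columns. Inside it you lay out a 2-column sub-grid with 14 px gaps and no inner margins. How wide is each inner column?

Subtracting 15 gaps of 40 leaves 1952 for 16 columns, so c = 122 px.
13 columns plus 12 gaps: 1586 + 480 = 2066 px.
2066 − 1·14 = 2052; ÷2 gives d = 1026 px.

1026 px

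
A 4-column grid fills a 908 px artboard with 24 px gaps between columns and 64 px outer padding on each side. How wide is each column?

177 px

Content width = 908 − 2·64 = 780 px.
4 columns + 3 gaps: 4c + 3·24 = 780.
4c = 780 − 72 = 708, so c = 177 px.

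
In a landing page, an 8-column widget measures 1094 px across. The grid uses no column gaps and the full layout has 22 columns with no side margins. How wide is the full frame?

8c = 1094 → c = 136.75 px.
Frame = 22·136.75 = 3008.5 = 3008.5 px.

3008.5 px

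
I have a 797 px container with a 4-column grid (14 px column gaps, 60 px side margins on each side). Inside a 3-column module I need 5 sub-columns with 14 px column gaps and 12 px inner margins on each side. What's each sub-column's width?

Inside the margins: 797 − 120 = 677 px.
4 columns + 3 column gaps: 4c + 3·14 = 677.
4c = 677 − 42 = 635, so c = 158.75 px.
Span of 3: 3·158.75 + 2·14 = 476.25 + 28 = 504.25 px.
Inner content = 504.25 − 2·12 = 480.25 px.
480.25 − 4·14 = 424.25; ÷5 gives d = 84.85 px.

84.85 px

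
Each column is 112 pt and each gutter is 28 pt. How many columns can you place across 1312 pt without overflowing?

Each extra column adds 112 + 28 = 140 pt.
(1312 + 28) / 140 = 9.57, so 9 columns fit.

9 columns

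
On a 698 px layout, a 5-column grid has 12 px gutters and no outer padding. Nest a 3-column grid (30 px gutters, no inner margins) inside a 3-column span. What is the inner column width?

118 px

5c + 4·12 = 698 → 5c = 650 → c = 130 px.
3-column span = 3·130 + 2·12 = 414 px.
414 − 2·30 = 354; ÷3 gives d = 118 px.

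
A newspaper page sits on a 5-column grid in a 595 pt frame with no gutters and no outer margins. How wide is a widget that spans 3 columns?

5c = 595 → c = 119 pt.
With no gutters, 3 columns span 3·119 = 357 pt.

357 pt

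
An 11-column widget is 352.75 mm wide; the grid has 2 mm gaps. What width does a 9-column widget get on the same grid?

11c + 10·2 = 352.75 → 11c = 332.75 → c = 30.25 mm.
9 columns plus 8 gaps: 272.25 + 16 = 288.25 mm.

288.25 mm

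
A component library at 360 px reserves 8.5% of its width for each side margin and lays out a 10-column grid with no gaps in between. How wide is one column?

29.88 px

Each margin = 8.5% of 360 = 30.6 px; content = 360 − 2·30.6 = 298.8 px.
298.8 / 10 = 29.88 px per column.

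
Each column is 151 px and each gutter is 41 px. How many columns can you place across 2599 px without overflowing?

k columns need k·151 + (k−1)·41 = k·192 − 41.
k·192 − 41 ≤ 2599 → k ≤ 2640 / 192 ≈ 13.75, so k = 13.

13 columns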